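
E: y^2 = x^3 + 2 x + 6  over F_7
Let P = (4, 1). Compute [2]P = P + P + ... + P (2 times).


k = 2 = 10_2 (binary, LSB first: 01)
Double-and-add from P = (4, 1):
  bit 0 = 0: acc unchanged = O
  bit 1 = 1: acc = O + (1, 4) = (1, 4)

2P = (1, 4)


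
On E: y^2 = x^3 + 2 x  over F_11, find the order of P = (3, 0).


Compute successive multiples of P until we hit O:
  1P = (3, 0)
  2P = O

ord(P) = 2


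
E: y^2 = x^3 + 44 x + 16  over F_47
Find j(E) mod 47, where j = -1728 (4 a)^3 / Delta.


Delta = -16(4 a^3 + 27 b^2) mod 47 = 35
-1728 * (4 a)^3 = -1728 * (4*44)^3 mod 47 = 27
j = 27 * 35^(-1) mod 47 = 33

j = 33 (mod 47)


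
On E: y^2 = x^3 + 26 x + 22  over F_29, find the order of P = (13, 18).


Compute successive multiples of P until we hit O:
  1P = (13, 18)
  2P = (25, 17)
  3P = (19, 26)
  4P = (2, 16)
  5P = (9, 17)
  6P = (27, 22)
  7P = (24, 12)
  8P = (5, 4)
  ... (continuing to 17P)
  17P = O

ord(P) = 17


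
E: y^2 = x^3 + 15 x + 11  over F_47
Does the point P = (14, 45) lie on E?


Check whether y^2 = x^3 + 15 x + 11 (mod 47) for (x, y) = (14, 45).
LHS: y^2 = 45^2 mod 47 = 4
RHS: x^3 + 15 x + 11 = 14^3 + 15*14 + 11 mod 47 = 4
LHS = RHS

Yes, on the curve


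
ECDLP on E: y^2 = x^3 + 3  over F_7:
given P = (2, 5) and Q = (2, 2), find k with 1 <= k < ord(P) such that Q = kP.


Enumerate multiples of P until we hit Q = (2, 2):
  1P = (2, 5)
  2P = (5, 4)
  3P = (4, 5)
  4P = (1, 2)
  5P = (6, 4)
  6P = (3, 4)
  7P = (3, 3)
  8P = (6, 3)
  9P = (1, 5)
  10P = (4, 2)
  11P = (5, 3)
  12P = (2, 2)
Match found at i = 12.

k = 12


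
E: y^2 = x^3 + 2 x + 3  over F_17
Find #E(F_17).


For each x in F_17, count y with y^2 = x^3 + 2 x + 3 mod 17:
  x = 2: RHS = 15, y in [7, 10]  -> 2 point(s)
  x = 3: RHS = 2, y in [6, 11]  -> 2 point(s)
  x = 5: RHS = 2, y in [6, 11]  -> 2 point(s)
  x = 8: RHS = 4, y in [2, 15]  -> 2 point(s)
  x = 9: RHS = 2, y in [6, 11]  -> 2 point(s)
  x = 11: RHS = 13, y in [8, 9]  -> 2 point(s)
  x = 12: RHS = 4, y in [2, 15]  -> 2 point(s)
  x = 13: RHS = 16, y in [4, 13]  -> 2 point(s)
  x = 14: RHS = 4, y in [2, 15]  -> 2 point(s)
  x = 15: RHS = 8, y in [5, 12]  -> 2 point(s)
  x = 16: RHS = 0, y in [0]  -> 1 point(s)
Affine points: 21. Add the point at infinity: total = 22.

#E(F_17) = 22


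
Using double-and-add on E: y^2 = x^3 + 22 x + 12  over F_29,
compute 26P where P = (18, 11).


k = 26 = 11010_2 (binary, LSB first: 01011)
Double-and-add from P = (18, 11):
  bit 0 = 0: acc unchanged = O
  bit 1 = 1: acc = O + (2, 8) = (2, 8)
  bit 2 = 0: acc unchanged = (2, 8)
  bit 3 = 1: acc = (2, 8) + (25, 11) = (24, 3)
  bit 4 = 1: acc = (24, 3) + (21, 7) = (18, 18)

26P = (18, 18)


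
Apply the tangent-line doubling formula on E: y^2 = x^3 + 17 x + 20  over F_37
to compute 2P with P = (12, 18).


Doubling: s = (3 x1^2 + a) / (2 y1)
s = (3*12^2 + 17) / (2*18) mod 37 = 32
x3 = s^2 - 2 x1 mod 37 = 32^2 - 2*12 = 1
y3 = s (x1 - x3) - y1 mod 37 = 32 * (12 - 1) - 18 = 1

2P = (1, 1)


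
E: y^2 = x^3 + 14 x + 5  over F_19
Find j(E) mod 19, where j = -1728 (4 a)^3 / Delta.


Delta = -16(4 a^3 + 27 b^2) mod 19 = 12
-1728 * (4 a)^3 = -1728 * (4*14)^3 mod 19 = 18
j = 18 * 12^(-1) mod 19 = 11

j = 11 (mod 19)


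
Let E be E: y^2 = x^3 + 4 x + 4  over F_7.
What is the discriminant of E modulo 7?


4 a^3 + 27 b^2 = 4*4^3 + 27*4^2 = 256 + 432 = 688
Delta = -16 * (688) = -11008
Delta mod 7 = 3

Delta = 3 (mod 7)


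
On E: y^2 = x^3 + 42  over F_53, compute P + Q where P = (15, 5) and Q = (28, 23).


P != Q, so use the chord formula.
s = (y2 - y1) / (x2 - x1) = (18) / (13) mod 53 = 34
x3 = s^2 - x1 - x2 mod 53 = 34^2 - 15 - 28 = 0
y3 = s (x1 - x3) - y1 mod 53 = 34 * (15 - 0) - 5 = 28

P + Q = (0, 28)


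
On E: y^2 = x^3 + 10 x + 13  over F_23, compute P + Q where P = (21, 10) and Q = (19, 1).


P != Q, so use the chord formula.
s = (y2 - y1) / (x2 - x1) = (14) / (21) mod 23 = 16
x3 = s^2 - x1 - x2 mod 23 = 16^2 - 21 - 19 = 9
y3 = s (x1 - x3) - y1 mod 23 = 16 * (21 - 9) - 10 = 21

P + Q = (9, 21)


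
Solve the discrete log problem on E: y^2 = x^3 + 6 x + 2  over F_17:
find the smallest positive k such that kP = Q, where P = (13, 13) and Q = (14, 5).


Enumerate multiples of P until we hit Q = (14, 5):
  1P = (13, 13)
  2P = (10, 5)
  3P = (3, 8)
  4P = (14, 12)
  5P = (8, 16)
  6P = (12, 0)
  7P = (8, 1)
  8P = (14, 5)
Match found at i = 8.

k = 8


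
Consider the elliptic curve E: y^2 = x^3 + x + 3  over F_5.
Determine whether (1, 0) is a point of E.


Check whether y^2 = x^3 + 1 x + 3 (mod 5) for (x, y) = (1, 0).
LHS: y^2 = 0^2 mod 5 = 0
RHS: x^3 + 1 x + 3 = 1^3 + 1*1 + 3 mod 5 = 0
LHS = RHS

Yes, on the curve


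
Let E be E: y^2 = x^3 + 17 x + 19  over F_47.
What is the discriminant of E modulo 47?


4 a^3 + 27 b^2 = 4*17^3 + 27*19^2 = 19652 + 9747 = 29399
Delta = -16 * (29399) = -470384
Delta mod 47 = 39

Delta = 39 (mod 47)


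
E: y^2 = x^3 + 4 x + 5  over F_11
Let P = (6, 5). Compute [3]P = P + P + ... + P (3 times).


k = 3 = 11_2 (binary, LSB first: 11)
Double-and-add from P = (6, 5):
  bit 0 = 1: acc = O + (6, 5) = (6, 5)
  bit 1 = 1: acc = (6, 5) + (3, 0) = (6, 6)

3P = (6, 6)


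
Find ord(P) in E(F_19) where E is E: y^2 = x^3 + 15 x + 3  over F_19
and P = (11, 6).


Compute successive multiples of P until we hit O:
  1P = (11, 6)
  2P = (6, 9)
  3P = (13, 18)
  4P = (12, 7)
  5P = (16, 8)
  6P = (18, 14)
  7P = (1, 0)
  8P = (18, 5)
  ... (continuing to 14P)
  14P = O

ord(P) = 14


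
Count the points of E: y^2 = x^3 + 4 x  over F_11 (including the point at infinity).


For each x in F_11, count y with y^2 = x^3 + 4 x + 0 mod 11:
  x = 0: RHS = 0, y in [0]  -> 1 point(s)
  x = 1: RHS = 5, y in [4, 7]  -> 2 point(s)
  x = 2: RHS = 5, y in [4, 7]  -> 2 point(s)
  x = 4: RHS = 3, y in [5, 6]  -> 2 point(s)
  x = 6: RHS = 9, y in [3, 8]  -> 2 point(s)
  x = 8: RHS = 5, y in [4, 7]  -> 2 point(s)
Affine points: 11. Add the point at infinity: total = 12.

#E(F_11) = 12


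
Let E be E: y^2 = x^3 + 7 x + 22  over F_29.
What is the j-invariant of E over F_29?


Delta = -16(4 a^3 + 27 b^2) mod 29 = 3
-1728 * (4 a)^3 = -1728 * (4*7)^3 mod 29 = 17
j = 17 * 3^(-1) mod 29 = 25

j = 25 (mod 29)


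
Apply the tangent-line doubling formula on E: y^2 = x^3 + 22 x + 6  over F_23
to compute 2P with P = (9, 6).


Doubling: s = (3 x1^2 + a) / (2 y1)
s = (3*9^2 + 22) / (2*6) mod 23 = 1
x3 = s^2 - 2 x1 mod 23 = 1^2 - 2*9 = 6
y3 = s (x1 - x3) - y1 mod 23 = 1 * (9 - 6) - 6 = 20

2P = (6, 20)


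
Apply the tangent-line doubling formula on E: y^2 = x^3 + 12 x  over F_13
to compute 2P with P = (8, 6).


Doubling: s = (3 x1^2 + a) / (2 y1)
s = (3*8^2 + 12) / (2*6) mod 13 = 4
x3 = s^2 - 2 x1 mod 13 = 4^2 - 2*8 = 0
y3 = s (x1 - x3) - y1 mod 13 = 4 * (8 - 0) - 6 = 0

2P = (0, 0)


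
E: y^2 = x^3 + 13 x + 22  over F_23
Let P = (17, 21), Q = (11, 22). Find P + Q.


P != Q, so use the chord formula.
s = (y2 - y1) / (x2 - x1) = (1) / (17) mod 23 = 19
x3 = s^2 - x1 - x2 mod 23 = 19^2 - 17 - 11 = 11
y3 = s (x1 - x3) - y1 mod 23 = 19 * (17 - 11) - 21 = 1

P + Q = (11, 1)


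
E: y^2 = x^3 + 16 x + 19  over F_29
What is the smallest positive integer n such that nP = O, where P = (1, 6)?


Compute successive multiples of P until we hit O:
  1P = (1, 6)
  2P = (14, 0)
  3P = (1, 23)
  4P = O

ord(P) = 4


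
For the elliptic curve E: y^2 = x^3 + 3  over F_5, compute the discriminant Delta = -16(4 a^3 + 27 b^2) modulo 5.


4 a^3 + 27 b^2 = 4*0^3 + 27*3^2 = 0 + 243 = 243
Delta = -16 * (243) = -3888
Delta mod 5 = 2

Delta = 2 (mod 5)


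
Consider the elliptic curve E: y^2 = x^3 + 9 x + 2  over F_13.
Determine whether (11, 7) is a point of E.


Check whether y^2 = x^3 + 9 x + 2 (mod 13) for (x, y) = (11, 7).
LHS: y^2 = 7^2 mod 13 = 10
RHS: x^3 + 9 x + 2 = 11^3 + 9*11 + 2 mod 13 = 2
LHS != RHS

No, not on the curve


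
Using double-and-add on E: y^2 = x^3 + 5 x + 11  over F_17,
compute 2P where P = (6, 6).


k = 2 = 10_2 (binary, LSB first: 01)
Double-and-add from P = (6, 6):
  bit 0 = 0: acc unchanged = O
  bit 1 = 1: acc = O + (1, 0) = (1, 0)

2P = (1, 0)


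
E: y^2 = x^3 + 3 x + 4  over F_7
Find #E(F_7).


For each x in F_7, count y with y^2 = x^3 + 3 x + 4 mod 7:
  x = 0: RHS = 4, y in [2, 5]  -> 2 point(s)
  x = 1: RHS = 1, y in [1, 6]  -> 2 point(s)
  x = 2: RHS = 4, y in [2, 5]  -> 2 point(s)
  x = 5: RHS = 4, y in [2, 5]  -> 2 point(s)
  x = 6: RHS = 0, y in [0]  -> 1 point(s)
Affine points: 9. Add the point at infinity: total = 10.

#E(F_7) = 10


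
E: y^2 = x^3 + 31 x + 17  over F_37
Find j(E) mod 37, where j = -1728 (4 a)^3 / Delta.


Delta = -16(4 a^3 + 27 b^2) mod 37 = 13
-1728 * (4 a)^3 = -1728 * (4*31)^3 mod 37 = 6
j = 6 * 13^(-1) mod 37 = 9

j = 9 (mod 37)


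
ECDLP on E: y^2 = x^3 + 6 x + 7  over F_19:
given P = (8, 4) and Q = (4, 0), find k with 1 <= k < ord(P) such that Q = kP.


Enumerate multiples of P until we hit Q = (4, 0):
  1P = (8, 4)
  2P = (4, 0)
Match found at i = 2.

k = 2


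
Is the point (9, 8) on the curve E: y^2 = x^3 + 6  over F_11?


Check whether y^2 = x^3 + 0 x + 6 (mod 11) for (x, y) = (9, 8).
LHS: y^2 = 8^2 mod 11 = 9
RHS: x^3 + 0 x + 6 = 9^3 + 0*9 + 6 mod 11 = 9
LHS = RHS

Yes, on the curve


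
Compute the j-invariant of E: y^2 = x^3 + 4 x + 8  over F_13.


Delta = -16(4 a^3 + 27 b^2) mod 13 = 2
-1728 * (4 a)^3 = -1728 * (4*4)^3 mod 13 = 1
j = 1 * 2^(-1) mod 13 = 7

j = 7 (mod 13)


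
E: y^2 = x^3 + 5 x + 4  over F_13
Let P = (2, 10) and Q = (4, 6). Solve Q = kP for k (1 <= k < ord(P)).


Enumerate multiples of P until we hit Q = (4, 6):
  1P = (2, 10)
  2P = (8, 7)
  3P = (0, 2)
  4P = (1, 7)
  5P = (6, 4)
  6P = (4, 6)
Match found at i = 6.

k = 6


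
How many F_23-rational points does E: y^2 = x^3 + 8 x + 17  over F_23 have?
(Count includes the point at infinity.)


For each x in F_23, count y with y^2 = x^3 + 8 x + 17 mod 23:
  x = 1: RHS = 3, y in [7, 16]  -> 2 point(s)
  x = 2: RHS = 18, y in [8, 15]  -> 2 point(s)
  x = 7: RHS = 2, y in [5, 18]  -> 2 point(s)
  x = 8: RHS = 18, y in [8, 15]  -> 2 point(s)
  x = 9: RHS = 13, y in [6, 17]  -> 2 point(s)
  x = 10: RHS = 16, y in [4, 19]  -> 2 point(s)
  x = 12: RHS = 1, y in [1, 22]  -> 2 point(s)
  x = 13: RHS = 18, y in [8, 15]  -> 2 point(s)
  x = 15: RHS = 16, y in [4, 19]  -> 2 point(s)
  x = 16: RHS = 9, y in [3, 20]  -> 2 point(s)
  x = 17: RHS = 6, y in [11, 12]  -> 2 point(s)
  x = 18: RHS = 13, y in [6, 17]  -> 2 point(s)
  x = 19: RHS = 13, y in [6, 17]  -> 2 point(s)
  x = 20: RHS = 12, y in [9, 14]  -> 2 point(s)
  x = 21: RHS = 16, y in [4, 19]  -> 2 point(s)
  x = 22: RHS = 8, y in [10, 13]  -> 2 point(s)
Affine points: 32. Add the point at infinity: total = 33.

#E(F_23) = 33


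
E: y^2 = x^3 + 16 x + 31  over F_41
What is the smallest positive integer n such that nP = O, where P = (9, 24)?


Compute successive multiples of P until we hit O:
  1P = (9, 24)
  2P = (39, 14)
  3P = (25, 36)
  4P = (5, 20)
  5P = (28, 39)
  6P = (22, 24)
  7P = (10, 17)
  8P = (30, 0)
  ... (continuing to 16P)
  16P = O

ord(P) = 16


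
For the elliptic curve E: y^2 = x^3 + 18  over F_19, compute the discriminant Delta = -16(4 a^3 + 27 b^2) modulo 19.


4 a^3 + 27 b^2 = 4*0^3 + 27*18^2 = 0 + 8748 = 8748
Delta = -16 * (8748) = -139968
Delta mod 19 = 5

Delta = 5 (mod 19)


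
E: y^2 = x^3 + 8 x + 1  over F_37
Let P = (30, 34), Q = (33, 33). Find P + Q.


P != Q, so use the chord formula.
s = (y2 - y1) / (x2 - x1) = (36) / (3) mod 37 = 12
x3 = s^2 - x1 - x2 mod 37 = 12^2 - 30 - 33 = 7
y3 = s (x1 - x3) - y1 mod 37 = 12 * (30 - 7) - 34 = 20

P + Q = (7, 20)


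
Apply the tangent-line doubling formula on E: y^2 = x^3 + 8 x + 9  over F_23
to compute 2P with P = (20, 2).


Doubling: s = (3 x1^2 + a) / (2 y1)
s = (3*20^2 + 8) / (2*2) mod 23 = 3
x3 = s^2 - 2 x1 mod 23 = 3^2 - 2*20 = 15
y3 = s (x1 - x3) - y1 mod 23 = 3 * (20 - 15) - 2 = 13

2P = (15, 13)


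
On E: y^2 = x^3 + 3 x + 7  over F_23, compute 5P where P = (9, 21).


k = 5 = 101_2 (binary, LSB first: 101)
Double-and-add from P = (9, 21):
  bit 0 = 1: acc = O + (9, 21) = (9, 21)
  bit 1 = 0: acc unchanged = (9, 21)
  bit 2 = 1: acc = (9, 21) + (5, 3) = (12, 0)

5P = (12, 0)


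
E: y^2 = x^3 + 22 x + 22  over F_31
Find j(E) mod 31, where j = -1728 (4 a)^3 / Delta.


Delta = -16(4 a^3 + 27 b^2) mod 31 = 8
-1728 * (4 a)^3 = -1728 * (4*22)^3 mod 31 = 23
j = 23 * 8^(-1) mod 31 = 30

j = 30 (mod 31)


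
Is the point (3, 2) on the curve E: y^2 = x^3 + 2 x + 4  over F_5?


Check whether y^2 = x^3 + 2 x + 4 (mod 5) for (x, y) = (3, 2).
LHS: y^2 = 2^2 mod 5 = 4
RHS: x^3 + 2 x + 4 = 3^3 + 2*3 + 4 mod 5 = 2
LHS != RHS

No, not on the curve


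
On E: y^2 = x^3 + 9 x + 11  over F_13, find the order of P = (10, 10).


Compute successive multiples of P until we hit O:
  1P = (10, 10)
  2P = (3, 0)
  3P = (10, 3)
  4P = O

ord(P) = 4


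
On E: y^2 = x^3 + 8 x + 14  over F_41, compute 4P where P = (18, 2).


k = 4 = 100_2 (binary, LSB first: 001)
Double-and-add from P = (18, 2):
  bit 0 = 0: acc unchanged = O
  bit 1 = 0: acc unchanged = O
  bit 2 = 1: acc = O + (6, 14) = (6, 14)

4P = (6, 14)


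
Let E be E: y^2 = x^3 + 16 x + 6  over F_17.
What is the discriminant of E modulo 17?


4 a^3 + 27 b^2 = 4*16^3 + 27*6^2 = 16384 + 972 = 17356
Delta = -16 * (17356) = -277696
Delta mod 17 = 16

Delta = 16 (mod 17)


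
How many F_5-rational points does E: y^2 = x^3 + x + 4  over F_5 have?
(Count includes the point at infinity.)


For each x in F_5, count y with y^2 = x^3 + 1 x + 4 mod 5:
  x = 0: RHS = 4, y in [2, 3]  -> 2 point(s)
  x = 1: RHS = 1, y in [1, 4]  -> 2 point(s)
  x = 2: RHS = 4, y in [2, 3]  -> 2 point(s)
  x = 3: RHS = 4, y in [2, 3]  -> 2 point(s)
Affine points: 8. Add the point at infinity: total = 9.

#E(F_5) = 9


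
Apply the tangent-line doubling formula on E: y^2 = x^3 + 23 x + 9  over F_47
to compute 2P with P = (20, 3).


Doubling: s = (3 x1^2 + a) / (2 y1)
s = (3*20^2 + 23) / (2*3) mod 47 = 8
x3 = s^2 - 2 x1 mod 47 = 8^2 - 2*20 = 24
y3 = s (x1 - x3) - y1 mod 47 = 8 * (20 - 24) - 3 = 12

2P = (24, 12)


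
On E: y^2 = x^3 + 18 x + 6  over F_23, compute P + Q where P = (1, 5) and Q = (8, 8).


P != Q, so use the chord formula.
s = (y2 - y1) / (x2 - x1) = (3) / (7) mod 23 = 7
x3 = s^2 - x1 - x2 mod 23 = 7^2 - 1 - 8 = 17
y3 = s (x1 - x3) - y1 mod 23 = 7 * (1 - 17) - 5 = 21

P + Q = (17, 21)


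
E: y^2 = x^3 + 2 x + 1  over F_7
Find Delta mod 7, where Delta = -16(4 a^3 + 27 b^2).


4 a^3 + 27 b^2 = 4*2^3 + 27*1^2 = 32 + 27 = 59
Delta = -16 * (59) = -944
Delta mod 7 = 1

Delta = 1 (mod 7)


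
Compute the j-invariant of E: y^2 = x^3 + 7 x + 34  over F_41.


Delta = -16(4 a^3 + 27 b^2) mod 41 = 12
-1728 * (4 a)^3 = -1728 * (4*7)^3 mod 41 = 21
j = 21 * 12^(-1) mod 41 = 12

j = 12 (mod 41)


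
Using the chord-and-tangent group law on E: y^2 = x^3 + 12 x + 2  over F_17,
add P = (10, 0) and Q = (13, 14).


P != Q, so use the chord formula.
s = (y2 - y1) / (x2 - x1) = (14) / (3) mod 17 = 16
x3 = s^2 - x1 - x2 mod 17 = 16^2 - 10 - 13 = 12
y3 = s (x1 - x3) - y1 mod 17 = 16 * (10 - 12) - 0 = 2

P + Q = (12, 2)


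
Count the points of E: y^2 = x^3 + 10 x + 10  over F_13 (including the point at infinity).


For each x in F_13, count y with y^2 = x^3 + 10 x + 10 mod 13:
  x = 0: RHS = 10, y in [6, 7]  -> 2 point(s)
  x = 2: RHS = 12, y in [5, 8]  -> 2 point(s)
  x = 4: RHS = 10, y in [6, 7]  -> 2 point(s)
  x = 5: RHS = 3, y in [4, 9]  -> 2 point(s)
  x = 6: RHS = 0, y in [0]  -> 1 point(s)
  x = 8: RHS = 4, y in [2, 11]  -> 2 point(s)
  x = 9: RHS = 10, y in [6, 7]  -> 2 point(s)
  x = 12: RHS = 12, y in [5, 8]  -> 2 point(s)
Affine points: 15. Add the point at infinity: total = 16.

#E(F_13) = 16


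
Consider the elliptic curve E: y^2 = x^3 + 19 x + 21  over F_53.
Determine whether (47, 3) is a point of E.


Check whether y^2 = x^3 + 19 x + 21 (mod 53) for (x, y) = (47, 3).
LHS: y^2 = 3^2 mod 53 = 9
RHS: x^3 + 19 x + 21 = 47^3 + 19*47 + 21 mod 53 = 9
LHS = RHS

Yes, on the curve


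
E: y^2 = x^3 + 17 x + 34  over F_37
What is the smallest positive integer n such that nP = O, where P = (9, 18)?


Compute successive multiples of P until we hit O:
  1P = (9, 18)
  2P = (20, 30)
  3P = (15, 36)
  4P = (22, 17)
  5P = (36, 4)
  6P = (28, 22)
  7P = (27, 23)
  8P = (27, 14)
  ... (continuing to 15P)
  15P = O

ord(P) = 15


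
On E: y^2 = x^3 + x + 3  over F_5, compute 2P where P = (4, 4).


k = 2 = 10_2 (binary, LSB first: 01)
Double-and-add from P = (4, 4):
  bit 0 = 0: acc unchanged = O
  bit 1 = 1: acc = O + (1, 0) = (1, 0)

2P = (1, 0)


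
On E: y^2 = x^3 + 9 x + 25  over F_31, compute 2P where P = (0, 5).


Doubling: s = (3 x1^2 + a) / (2 y1)
s = (3*0^2 + 9) / (2*5) mod 31 = 4
x3 = s^2 - 2 x1 mod 31 = 4^2 - 2*0 = 16
y3 = s (x1 - x3) - y1 mod 31 = 4 * (0 - 16) - 5 = 24

2P = (16, 24)


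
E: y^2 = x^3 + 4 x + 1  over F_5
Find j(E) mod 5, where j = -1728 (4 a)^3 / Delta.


Delta = -16(4 a^3 + 27 b^2) mod 5 = 2
-1728 * (4 a)^3 = -1728 * (4*4)^3 mod 5 = 2
j = 2 * 2^(-1) mod 5 = 1

j = 1 (mod 5)


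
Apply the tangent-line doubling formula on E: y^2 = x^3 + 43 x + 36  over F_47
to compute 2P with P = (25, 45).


Doubling: s = (3 x1^2 + a) / (2 y1)
s = (3*25^2 + 43) / (2*45) mod 47 = 14
x3 = s^2 - 2 x1 mod 47 = 14^2 - 2*25 = 5
y3 = s (x1 - x3) - y1 mod 47 = 14 * (25 - 5) - 45 = 0

2P = (5, 0)


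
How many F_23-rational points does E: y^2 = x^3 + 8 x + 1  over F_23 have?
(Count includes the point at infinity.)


For each x in F_23, count y with y^2 = x^3 + 8 x + 1 mod 23:
  x = 0: RHS = 1, y in [1, 22]  -> 2 point(s)
  x = 2: RHS = 2, y in [5, 18]  -> 2 point(s)
  x = 3: RHS = 6, y in [11, 12]  -> 2 point(s)
  x = 6: RHS = 12, y in [9, 14]  -> 2 point(s)
  x = 7: RHS = 9, y in [3, 20]  -> 2 point(s)
  x = 8: RHS = 2, y in [5, 18]  -> 2 point(s)
  x = 10: RHS = 0, y in [0]  -> 1 point(s)
  x = 12: RHS = 8, y in [10, 13]  -> 2 point(s)
  x = 13: RHS = 2, y in [5, 18]  -> 2 point(s)
  x = 15: RHS = 0, y in [0]  -> 1 point(s)
  x = 16: RHS = 16, y in [4, 19]  -> 2 point(s)
  x = 17: RHS = 13, y in [6, 17]  -> 2 point(s)
  x = 21: RHS = 0, y in [0]  -> 1 point(s)
Affine points: 23. Add the point at infinity: total = 24.

#E(F_23) = 24


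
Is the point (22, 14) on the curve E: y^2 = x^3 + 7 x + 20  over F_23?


Check whether y^2 = x^3 + 7 x + 20 (mod 23) for (x, y) = (22, 14).
LHS: y^2 = 14^2 mod 23 = 12
RHS: x^3 + 7 x + 20 = 22^3 + 7*22 + 20 mod 23 = 12
LHS = RHS

Yes, on the curve


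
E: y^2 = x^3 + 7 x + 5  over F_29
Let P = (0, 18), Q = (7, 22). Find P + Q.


P != Q, so use the chord formula.
s = (y2 - y1) / (x2 - x1) = (4) / (7) mod 29 = 13
x3 = s^2 - x1 - x2 mod 29 = 13^2 - 0 - 7 = 17
y3 = s (x1 - x3) - y1 mod 29 = 13 * (0 - 17) - 18 = 22

P + Q = (17, 22)


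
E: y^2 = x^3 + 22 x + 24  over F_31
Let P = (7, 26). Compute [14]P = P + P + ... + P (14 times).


k = 14 = 1110_2 (binary, LSB first: 0111)
Double-and-add from P = (7, 26):
  bit 0 = 0: acc unchanged = O
  bit 1 = 1: acc = O + (14, 21) = (14, 21)
  bit 2 = 1: acc = (14, 21) + (11, 27) = (10, 2)
  bit 3 = 1: acc = (10, 2) + (16, 16) = (7, 5)

14P = (7, 5)


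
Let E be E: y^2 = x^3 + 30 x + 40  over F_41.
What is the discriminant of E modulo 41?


4 a^3 + 27 b^2 = 4*30^3 + 27*40^2 = 108000 + 43200 = 151200
Delta = -16 * (151200) = -2419200
Delta mod 41 = 5

Delta = 5 (mod 41)


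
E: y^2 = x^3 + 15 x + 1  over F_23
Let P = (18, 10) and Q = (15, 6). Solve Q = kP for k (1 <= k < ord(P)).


Enumerate multiples of P until we hit Q = (15, 6):
  1P = (18, 10)
  2P = (13, 1)
  3P = (21, 3)
  4P = (15, 6)
Match found at i = 4.

k = 4


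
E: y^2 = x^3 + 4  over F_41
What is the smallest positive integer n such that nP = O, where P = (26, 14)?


Compute successive multiples of P until we hit O:
  1P = (26, 14)
  2P = (12, 16)
  3P = (39, 23)
  4P = (25, 34)
  5P = (21, 9)
  6P = (36, 17)
  7P = (0, 2)
  8P = (14, 1)
  ... (continuing to 21P)
  21P = O

ord(P) = 21


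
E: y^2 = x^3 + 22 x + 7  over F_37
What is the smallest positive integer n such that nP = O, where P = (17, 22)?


Compute successive multiples of P until we hit O:
  1P = (17, 22)
  2P = (0, 28)
  3P = (36, 13)
  4P = (12, 36)
  5P = (4, 23)
  6P = (9, 3)
  7P = (23, 10)
  8P = (1, 20)
  ... (continuing to 41P)
  41P = O

ord(P) = 41


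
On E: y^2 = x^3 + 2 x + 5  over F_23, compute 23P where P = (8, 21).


k = 23 = 10111_2 (binary, LSB first: 11101)
Double-and-add from P = (8, 21):
  bit 0 = 1: acc = O + (8, 21) = (8, 21)
  bit 1 = 1: acc = (8, 21) + (19, 18) = (9, 19)
  bit 2 = 1: acc = (9, 19) + (10, 6) = (12, 20)
  bit 3 = 0: acc unchanged = (12, 20)
  bit 4 = 1: acc = (12, 20) + (22, 5) = (20, 15)

23P = (20, 15)


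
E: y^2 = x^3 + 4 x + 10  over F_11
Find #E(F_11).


For each x in F_11, count y with y^2 = x^3 + 4 x + 10 mod 11:
  x = 1: RHS = 4, y in [2, 9]  -> 2 point(s)
  x = 2: RHS = 4, y in [2, 9]  -> 2 point(s)
  x = 3: RHS = 5, y in [4, 7]  -> 2 point(s)
  x = 5: RHS = 1, y in [1, 10]  -> 2 point(s)
  x = 8: RHS = 4, y in [2, 9]  -> 2 point(s)
  x = 9: RHS = 5, y in [4, 7]  -> 2 point(s)
  x = 10: RHS = 5, y in [4, 7]  -> 2 point(s)
Affine points: 14. Add the point at infinity: total = 15.

#E(F_11) = 15


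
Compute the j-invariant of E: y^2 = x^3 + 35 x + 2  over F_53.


Delta = -16(4 a^3 + 27 b^2) mod 53 = 43
-1728 * (4 a)^3 = -1728 * (4*35)^3 mod 53 = 15
j = 15 * 43^(-1) mod 53 = 25

j = 25 (mod 53)


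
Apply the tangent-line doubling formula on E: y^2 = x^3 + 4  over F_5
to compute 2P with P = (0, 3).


Doubling: s = (3 x1^2 + a) / (2 y1)
s = (3*0^2 + 0) / (2*3) mod 5 = 0
x3 = s^2 - 2 x1 mod 5 = 0^2 - 2*0 = 0
y3 = s (x1 - x3) - y1 mod 5 = 0 * (0 - 0) - 3 = 2

2P = (0, 2)


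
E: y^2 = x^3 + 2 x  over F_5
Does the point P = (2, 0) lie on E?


Check whether y^2 = x^3 + 2 x + 0 (mod 5) for (x, y) = (2, 0).
LHS: y^2 = 0^2 mod 5 = 0
RHS: x^3 + 2 x + 0 = 2^3 + 2*2 + 0 mod 5 = 2
LHS != RHS

No, not on the curve


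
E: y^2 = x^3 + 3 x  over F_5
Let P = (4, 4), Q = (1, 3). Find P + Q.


P != Q, so use the chord formula.
s = (y2 - y1) / (x2 - x1) = (4) / (2) mod 5 = 2
x3 = s^2 - x1 - x2 mod 5 = 2^2 - 4 - 1 = 4
y3 = s (x1 - x3) - y1 mod 5 = 2 * (4 - 4) - 4 = 1

P + Q = (4, 1)


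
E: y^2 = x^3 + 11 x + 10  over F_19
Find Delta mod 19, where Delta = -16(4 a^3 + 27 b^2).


4 a^3 + 27 b^2 = 4*11^3 + 27*10^2 = 5324 + 2700 = 8024
Delta = -16 * (8024) = -128384
Delta mod 19 = 18

Delta = 18 (mod 19)


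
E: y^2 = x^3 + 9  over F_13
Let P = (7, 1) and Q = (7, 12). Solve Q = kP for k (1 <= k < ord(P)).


Enumerate multiples of P until we hit Q = (7, 12):
  1P = (7, 1)
  2P = (3, 7)
  3P = (2, 11)
  4P = (8, 1)
  5P = (11, 12)
  6P = (5, 11)
  7P = (0, 3)
  8P = (9, 7)
  9P = (6, 2)
  10P = (1, 6)
  11P = (1, 7)
  12P = (6, 11)
  13P = (9, 6)
  14P = (0, 10)
  15P = (5, 2)
  16P = (11, 1)
  17P = (8, 12)
  18P = (2, 2)
  19P = (3, 6)
  20P = (7, 12)
Match found at i = 20.

k = 20


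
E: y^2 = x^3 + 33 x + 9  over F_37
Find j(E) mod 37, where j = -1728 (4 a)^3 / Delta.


Delta = -16(4 a^3 + 27 b^2) mod 37 = 36
-1728 * (4 a)^3 = -1728 * (4*33)^3 mod 37 = 10
j = 10 * 36^(-1) mod 37 = 27

j = 27 (mod 37)


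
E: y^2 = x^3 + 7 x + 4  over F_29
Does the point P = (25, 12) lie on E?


Check whether y^2 = x^3 + 7 x + 4 (mod 29) for (x, y) = (25, 12).
LHS: y^2 = 12^2 mod 29 = 28
RHS: x^3 + 7 x + 4 = 25^3 + 7*25 + 4 mod 29 = 28
LHS = RHS

Yes, on the curve


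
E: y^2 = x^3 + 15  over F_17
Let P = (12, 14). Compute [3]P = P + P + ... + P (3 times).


k = 3 = 11_2 (binary, LSB first: 11)
Double-and-add from P = (12, 14):
  bit 0 = 1: acc = O + (12, 14) = (12, 14)
  bit 1 = 1: acc = (12, 14) + (9, 8) = (0, 10)

3P = (0, 10)


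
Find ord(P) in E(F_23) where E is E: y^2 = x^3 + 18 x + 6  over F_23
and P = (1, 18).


Compute successive multiples of P until we hit O:
  1P = (1, 18)
  2P = (10, 17)
  3P = (14, 9)
  4P = (21, 10)
  5P = (3, 15)
  6P = (4, 21)
  7P = (19, 10)
  8P = (12, 15)
  ... (continuing to 28P)
  28P = O

ord(P) = 28


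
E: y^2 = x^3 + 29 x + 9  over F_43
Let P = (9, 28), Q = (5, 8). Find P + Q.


P != Q, so use the chord formula.
s = (y2 - y1) / (x2 - x1) = (23) / (39) mod 43 = 5
x3 = s^2 - x1 - x2 mod 43 = 5^2 - 9 - 5 = 11
y3 = s (x1 - x3) - y1 mod 43 = 5 * (9 - 11) - 28 = 5

P + Q = (11, 5)


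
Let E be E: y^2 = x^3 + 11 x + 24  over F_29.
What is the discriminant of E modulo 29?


4 a^3 + 27 b^2 = 4*11^3 + 27*24^2 = 5324 + 15552 = 20876
Delta = -16 * (20876) = -334016
Delta mod 29 = 6

Delta = 6 (mod 29)


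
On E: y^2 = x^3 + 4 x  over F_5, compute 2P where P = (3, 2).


Doubling: s = (3 x1^2 + a) / (2 y1)
s = (3*3^2 + 4) / (2*2) mod 5 = 4
x3 = s^2 - 2 x1 mod 5 = 4^2 - 2*3 = 0
y3 = s (x1 - x3) - y1 mod 5 = 4 * (3 - 0) - 2 = 0

2P = (0, 0)


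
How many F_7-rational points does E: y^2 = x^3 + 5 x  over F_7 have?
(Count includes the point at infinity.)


For each x in F_7, count y with y^2 = x^3 + 5 x + 0 mod 7:
  x = 0: RHS = 0, y in [0]  -> 1 point(s)
  x = 2: RHS = 4, y in [2, 5]  -> 2 point(s)
  x = 3: RHS = 0, y in [0]  -> 1 point(s)
  x = 4: RHS = 0, y in [0]  -> 1 point(s)
  x = 6: RHS = 1, y in [1, 6]  -> 2 point(s)
Affine points: 7. Add the point at infinity: total = 8.

#E(F_7) = 8


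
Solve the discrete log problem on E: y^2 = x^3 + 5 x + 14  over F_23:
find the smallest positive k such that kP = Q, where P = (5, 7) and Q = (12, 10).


Enumerate multiples of P until we hit Q = (12, 10):
  1P = (5, 7)
  2P = (2, 20)
  3P = (22, 13)
  4P = (20, 8)
  5P = (7, 22)
  6P = (4, 12)
  7P = (16, 2)
  8P = (10, 12)
  9P = (9, 12)
  10P = (12, 13)
  11P = (18, 18)
  12P = (18, 5)
  13P = (12, 10)
Match found at i = 13.

k = 13


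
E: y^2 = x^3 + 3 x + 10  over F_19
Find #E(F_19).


For each x in F_19, count y with y^2 = x^3 + 3 x + 10 mod 19:
  x = 2: RHS = 5, y in [9, 10]  -> 2 point(s)
  x = 5: RHS = 17, y in [6, 13]  -> 2 point(s)
  x = 6: RHS = 16, y in [4, 15]  -> 2 point(s)
  x = 9: RHS = 6, y in [5, 14]  -> 2 point(s)
  x = 11: RHS = 6, y in [5, 14]  -> 2 point(s)
  x = 12: RHS = 7, y in [8, 11]  -> 2 point(s)
  x = 13: RHS = 4, y in [2, 17]  -> 2 point(s)
  x = 18: RHS = 6, y in [5, 14]  -> 2 point(s)
Affine points: 16. Add the point at infinity: total = 17.

#E(F_19) = 17


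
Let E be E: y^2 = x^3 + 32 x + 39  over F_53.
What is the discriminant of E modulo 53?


4 a^3 + 27 b^2 = 4*32^3 + 27*39^2 = 131072 + 41067 = 172139
Delta = -16 * (172139) = -2754224
Delta mod 53 = 27

Delta = 27 (mod 53)


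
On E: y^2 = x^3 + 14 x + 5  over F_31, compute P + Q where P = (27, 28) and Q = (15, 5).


P != Q, so use the chord formula.
s = (y2 - y1) / (x2 - x1) = (8) / (19) mod 31 = 20
x3 = s^2 - x1 - x2 mod 31 = 20^2 - 27 - 15 = 17
y3 = s (x1 - x3) - y1 mod 31 = 20 * (27 - 17) - 28 = 17

P + Q = (17, 17)


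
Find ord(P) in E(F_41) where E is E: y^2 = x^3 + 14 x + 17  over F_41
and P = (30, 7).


Compute successive multiples of P until we hit O:
  1P = (30, 7)
  2P = (24, 14)
  3P = (10, 38)
  4P = (32, 33)
  5P = (25, 17)
  6P = (31, 36)
  7P = (1, 14)
  8P = (26, 9)
  ... (continuing to 43P)
  43P = O

ord(P) = 43


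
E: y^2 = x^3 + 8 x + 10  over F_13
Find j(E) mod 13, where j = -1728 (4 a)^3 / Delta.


Delta = -16(4 a^3 + 27 b^2) mod 13 = 4
-1728 * (4 a)^3 = -1728 * (4*8)^3 mod 13 = 8
j = 8 * 4^(-1) mod 13 = 2

j = 2 (mod 13)


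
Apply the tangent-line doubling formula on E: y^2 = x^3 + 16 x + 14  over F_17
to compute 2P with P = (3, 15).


Doubling: s = (3 x1^2 + a) / (2 y1)
s = (3*3^2 + 16) / (2*15) mod 17 = 2
x3 = s^2 - 2 x1 mod 17 = 2^2 - 2*3 = 15
y3 = s (x1 - x3) - y1 mod 17 = 2 * (3 - 15) - 15 = 12

2P = (15, 12)


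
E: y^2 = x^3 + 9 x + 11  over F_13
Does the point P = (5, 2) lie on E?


Check whether y^2 = x^3 + 9 x + 11 (mod 13) for (x, y) = (5, 2).
LHS: y^2 = 2^2 mod 13 = 4
RHS: x^3 + 9 x + 11 = 5^3 + 9*5 + 11 mod 13 = 12
LHS != RHS

No, not on the curve


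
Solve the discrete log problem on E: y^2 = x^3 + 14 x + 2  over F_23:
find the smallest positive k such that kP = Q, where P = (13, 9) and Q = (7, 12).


Enumerate multiples of P until we hit Q = (7, 12):
  1P = (13, 9)
  2P = (6, 16)
  3P = (5, 6)
  4P = (17, 1)
  5P = (20, 5)
  6P = (3, 5)
  7P = (9, 11)
  8P = (7, 11)
  9P = (21, 9)
  10P = (12, 14)
  11P = (0, 18)
  12P = (0, 5)
  13P = (12, 9)
  14P = (21, 14)
  15P = (7, 12)
Match found at i = 15.

k = 15


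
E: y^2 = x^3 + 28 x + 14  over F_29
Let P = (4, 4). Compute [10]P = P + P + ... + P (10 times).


k = 10 = 1010_2 (binary, LSB first: 0101)
Double-and-add from P = (4, 4):
  bit 0 = 0: acc unchanged = O
  bit 1 = 1: acc = O + (17, 3) = (17, 3)
  bit 2 = 0: acc unchanged = (17, 3)
  bit 3 = 1: acc = (17, 3) + (2, 22) = (4, 25)

10P = (4, 25)


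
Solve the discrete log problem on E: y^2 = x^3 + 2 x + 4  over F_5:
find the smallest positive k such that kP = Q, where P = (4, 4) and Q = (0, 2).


Enumerate multiples of P until we hit Q = (0, 2):
  1P = (4, 4)
  2P = (2, 1)
  3P = (0, 2)
Match found at i = 3.

k = 3


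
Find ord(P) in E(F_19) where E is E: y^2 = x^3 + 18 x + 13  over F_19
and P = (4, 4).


Compute successive multiples of P until we hit O:
  1P = (4, 4)
  2P = (9, 7)
  3P = (17, 11)
  4P = (2, 0)
  5P = (17, 8)
  6P = (9, 12)
  7P = (4, 15)
  8P = O

ord(P) = 8


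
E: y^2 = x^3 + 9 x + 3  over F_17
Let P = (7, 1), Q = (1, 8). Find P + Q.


P != Q, so use the chord formula.
s = (y2 - y1) / (x2 - x1) = (7) / (11) mod 17 = 13
x3 = s^2 - x1 - x2 mod 17 = 13^2 - 7 - 1 = 8
y3 = s (x1 - x3) - y1 mod 17 = 13 * (7 - 8) - 1 = 3

P + Q = (8, 3)


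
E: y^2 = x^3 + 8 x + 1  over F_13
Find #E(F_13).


For each x in F_13, count y with y^2 = x^3 + 8 x + 1 mod 13:
  x = 0: RHS = 1, y in [1, 12]  -> 2 point(s)
  x = 1: RHS = 10, y in [6, 7]  -> 2 point(s)
  x = 2: RHS = 12, y in [5, 8]  -> 2 point(s)
  x = 3: RHS = 0, y in [0]  -> 1 point(s)
  x = 5: RHS = 10, y in [6, 7]  -> 2 point(s)
  x = 7: RHS = 10, y in [6, 7]  -> 2 point(s)
  x = 9: RHS = 9, y in [3, 10]  -> 2 point(s)
  x = 11: RHS = 3, y in [4, 9]  -> 2 point(s)
Affine points: 15. Add the point at infinity: total = 16.

#E(F_13) = 16


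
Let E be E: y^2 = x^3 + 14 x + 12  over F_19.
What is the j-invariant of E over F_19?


Delta = -16(4 a^3 + 27 b^2) mod 19 = 18
-1728 * (4 a)^3 = -1728 * (4*14)^3 mod 19 = 18
j = 18 * 18^(-1) mod 19 = 1

j = 1 (mod 19)


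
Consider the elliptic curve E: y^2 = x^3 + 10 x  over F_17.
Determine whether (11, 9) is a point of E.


Check whether y^2 = x^3 + 10 x + 0 (mod 17) for (x, y) = (11, 9).
LHS: y^2 = 9^2 mod 17 = 13
RHS: x^3 + 10 x + 0 = 11^3 + 10*11 + 0 mod 17 = 13
LHS = RHS

Yes, on the curve


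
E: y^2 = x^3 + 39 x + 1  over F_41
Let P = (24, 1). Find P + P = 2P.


Doubling: s = (3 x1^2 + a) / (2 y1)
s = (3*24^2 + 39) / (2*1) mod 41 = 2
x3 = s^2 - 2 x1 mod 41 = 2^2 - 2*24 = 38
y3 = s (x1 - x3) - y1 mod 41 = 2 * (24 - 38) - 1 = 12

2P = (38, 12)


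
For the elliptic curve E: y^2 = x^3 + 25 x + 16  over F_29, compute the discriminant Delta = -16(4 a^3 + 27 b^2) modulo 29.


4 a^3 + 27 b^2 = 4*25^3 + 27*16^2 = 62500 + 6912 = 69412
Delta = -16 * (69412) = -1110592
Delta mod 29 = 21

Delta = 21 (mod 29)


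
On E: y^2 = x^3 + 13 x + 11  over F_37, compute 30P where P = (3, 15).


k = 30 = 11110_2 (binary, LSB first: 01111)
Double-and-add from P = (3, 15):
  bit 0 = 0: acc unchanged = O
  bit 1 = 1: acc = O + (4, 33) = (4, 33)
  bit 2 = 1: acc = (4, 33) + (1, 32) = (28, 33)
  bit 3 = 1: acc = (28, 33) + (5, 4) = (30, 24)
  bit 4 = 1: acc = (30, 24) + (0, 14) = (3, 22)

30P = (3, 22)


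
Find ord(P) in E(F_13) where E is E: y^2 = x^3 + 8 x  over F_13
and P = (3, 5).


Compute successive multiples of P until we hit O:
  1P = (3, 5)
  2P = (3, 8)
  3P = O

ord(P) = 3


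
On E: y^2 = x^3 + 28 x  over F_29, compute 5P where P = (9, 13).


k = 5 = 101_2 (binary, LSB first: 101)
Double-and-add from P = (9, 13):
  bit 0 = 1: acc = O + (9, 13) = (9, 13)
  bit 1 = 0: acc unchanged = (9, 13)
  bit 2 = 1: acc = (9, 13) + (23, 14) = (1, 0)

5P = (1, 0)


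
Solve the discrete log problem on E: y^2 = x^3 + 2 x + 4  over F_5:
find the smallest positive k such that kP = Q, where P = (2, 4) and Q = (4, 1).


Enumerate multiples of P until we hit Q = (4, 1):
  1P = (2, 4)
  2P = (0, 2)
  3P = (4, 4)
  4P = (4, 1)
Match found at i = 4.

k = 4


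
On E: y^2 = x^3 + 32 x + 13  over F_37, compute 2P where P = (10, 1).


Doubling: s = (3 x1^2 + a) / (2 y1)
s = (3*10^2 + 32) / (2*1) mod 37 = 18
x3 = s^2 - 2 x1 mod 37 = 18^2 - 2*10 = 8
y3 = s (x1 - x3) - y1 mod 37 = 18 * (10 - 8) - 1 = 35

2P = (8, 35)


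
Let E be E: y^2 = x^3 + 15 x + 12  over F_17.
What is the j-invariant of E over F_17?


Delta = -16(4 a^3 + 27 b^2) mod 17 = 14
-1728 * (4 a)^3 = -1728 * (4*15)^3 mod 17 = 5
j = 5 * 14^(-1) mod 17 = 4

j = 4 (mod 17)


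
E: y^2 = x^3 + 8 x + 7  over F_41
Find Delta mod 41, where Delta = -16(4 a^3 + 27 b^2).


4 a^3 + 27 b^2 = 4*8^3 + 27*7^2 = 2048 + 1323 = 3371
Delta = -16 * (3371) = -53936
Delta mod 41 = 20

Delta = 20 (mod 41)


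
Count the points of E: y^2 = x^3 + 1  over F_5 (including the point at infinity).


For each x in F_5, count y with y^2 = x^3 + 0 x + 1 mod 5:
  x = 0: RHS = 1, y in [1, 4]  -> 2 point(s)
  x = 2: RHS = 4, y in [2, 3]  -> 2 point(s)
  x = 4: RHS = 0, y in [0]  -> 1 point(s)
Affine points: 5. Add the point at infinity: total = 6.

#E(F_5) = 6


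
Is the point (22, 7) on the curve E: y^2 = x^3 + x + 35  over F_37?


Check whether y^2 = x^3 + 1 x + 35 (mod 37) for (x, y) = (22, 7).
LHS: y^2 = 7^2 mod 37 = 12
RHS: x^3 + 1 x + 35 = 22^3 + 1*22 + 35 mod 37 = 12
LHS = RHS

Yes, on the curve


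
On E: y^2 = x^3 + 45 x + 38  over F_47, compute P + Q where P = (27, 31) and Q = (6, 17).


P != Q, so use the chord formula.
s = (y2 - y1) / (x2 - x1) = (33) / (26) mod 47 = 32
x3 = s^2 - x1 - x2 mod 47 = 32^2 - 27 - 6 = 4
y3 = s (x1 - x3) - y1 mod 47 = 32 * (27 - 4) - 31 = 0

P + Q = (4, 0)


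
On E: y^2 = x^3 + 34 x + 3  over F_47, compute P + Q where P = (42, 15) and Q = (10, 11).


P != Q, so use the chord formula.
s = (y2 - y1) / (x2 - x1) = (43) / (15) mod 47 = 6
x3 = s^2 - x1 - x2 mod 47 = 6^2 - 42 - 10 = 31
y3 = s (x1 - x3) - y1 mod 47 = 6 * (42 - 31) - 15 = 4

P + Q = (31, 4)


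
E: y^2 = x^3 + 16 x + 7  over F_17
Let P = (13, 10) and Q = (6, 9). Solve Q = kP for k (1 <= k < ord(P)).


Enumerate multiples of P until we hit Q = (6, 9):
  1P = (13, 10)
  2P = (6, 9)
Match found at i = 2.

k = 2


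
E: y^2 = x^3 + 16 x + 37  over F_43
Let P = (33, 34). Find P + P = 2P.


Doubling: s = (3 x1^2 + a) / (2 y1)
s = (3*33^2 + 16) / (2*34) mod 43 = 35
x3 = s^2 - 2 x1 mod 43 = 35^2 - 2*33 = 41
y3 = s (x1 - x3) - y1 mod 43 = 35 * (33 - 41) - 34 = 30

2P = (41, 30)


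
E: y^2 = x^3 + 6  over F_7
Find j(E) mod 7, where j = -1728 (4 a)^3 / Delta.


Delta = -16(4 a^3 + 27 b^2) mod 7 = 2
-1728 * (4 a)^3 = -1728 * (4*0)^3 mod 7 = 0
j = 0 * 2^(-1) mod 7 = 0

j = 0 (mod 7)


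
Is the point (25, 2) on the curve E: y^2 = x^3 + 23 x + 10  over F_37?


Check whether y^2 = x^3 + 23 x + 10 (mod 37) for (x, y) = (25, 2).
LHS: y^2 = 2^2 mod 37 = 4
RHS: x^3 + 23 x + 10 = 25^3 + 23*25 + 10 mod 37 = 4
LHS = RHS

Yes, on the curve


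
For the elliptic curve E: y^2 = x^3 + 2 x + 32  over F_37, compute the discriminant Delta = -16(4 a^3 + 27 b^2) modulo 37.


4 a^3 + 27 b^2 = 4*2^3 + 27*32^2 = 32 + 27648 = 27680
Delta = -16 * (27680) = -442880
Delta mod 37 = 10

Delta = 10 (mod 37)


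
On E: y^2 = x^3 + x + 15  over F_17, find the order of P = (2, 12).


Compute successive multiples of P until we hit O:
  1P = (2, 12)
  2P = (5, 14)
  3P = (1, 0)
  4P = (5, 3)
  5P = (2, 5)
  6P = O

ord(P) = 6


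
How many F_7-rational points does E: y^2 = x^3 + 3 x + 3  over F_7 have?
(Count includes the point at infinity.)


For each x in F_7, count y with y^2 = x^3 + 3 x + 3 mod 7:
  x = 1: RHS = 0, y in [0]  -> 1 point(s)
  x = 3: RHS = 4, y in [2, 5]  -> 2 point(s)
  x = 4: RHS = 2, y in [3, 4]  -> 2 point(s)
Affine points: 5. Add the point at infinity: total = 6.

#E(F_7) = 6


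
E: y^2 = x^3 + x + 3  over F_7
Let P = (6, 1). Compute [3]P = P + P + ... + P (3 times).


k = 3 = 11_2 (binary, LSB first: 11)
Double-and-add from P = (6, 1):
  bit 0 = 1: acc = O + (6, 1) = (6, 1)
  bit 1 = 1: acc = (6, 1) + (6, 6) = O

3P = O


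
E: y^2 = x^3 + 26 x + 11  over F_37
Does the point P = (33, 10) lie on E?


Check whether y^2 = x^3 + 26 x + 11 (mod 37) for (x, y) = (33, 10).
LHS: y^2 = 10^2 mod 37 = 26
RHS: x^3 + 26 x + 11 = 33^3 + 26*33 + 11 mod 37 = 28
LHS != RHS

No, not on the curve


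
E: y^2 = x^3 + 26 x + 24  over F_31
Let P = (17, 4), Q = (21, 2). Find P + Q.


P != Q, so use the chord formula.
s = (y2 - y1) / (x2 - x1) = (29) / (4) mod 31 = 15
x3 = s^2 - x1 - x2 mod 31 = 15^2 - 17 - 21 = 1
y3 = s (x1 - x3) - y1 mod 31 = 15 * (17 - 1) - 4 = 19

P + Q = (1, 19)


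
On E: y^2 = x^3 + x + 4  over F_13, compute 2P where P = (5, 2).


k = 2 = 10_2 (binary, LSB first: 01)
Double-and-add from P = (5, 2):
  bit 0 = 0: acc unchanged = O
  bit 1 = 1: acc = O + (0, 2) = (0, 2)

2P = (0, 2)


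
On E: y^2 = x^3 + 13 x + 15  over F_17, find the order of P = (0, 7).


Compute successive multiples of P until we hit O:
  1P = (0, 7)
  2P = (15, 7)
  3P = (2, 10)
  4P = (13, 16)
  5P = (8, 11)
  6P = (5, 16)
  7P = (3, 8)
  8P = (16, 16)
  ... (continuing to 18P)
  18P = O

ord(P) = 18


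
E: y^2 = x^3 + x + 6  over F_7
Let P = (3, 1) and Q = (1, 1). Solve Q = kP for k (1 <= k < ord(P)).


Enumerate multiples of P until we hit Q = (1, 1):
  1P = (3, 1)
  2P = (1, 6)
  3P = (4, 5)
  4P = (2, 3)
  5P = (6, 5)
  6P = (6, 2)
  7P = (2, 4)
  8P = (4, 2)
  9P = (1, 1)
Match found at i = 9.

k = 9


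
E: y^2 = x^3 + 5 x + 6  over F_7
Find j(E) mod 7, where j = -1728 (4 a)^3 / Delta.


Delta = -16(4 a^3 + 27 b^2) mod 7 = 3
-1728 * (4 a)^3 = -1728 * (4*5)^3 mod 7 = 6
j = 6 * 3^(-1) mod 7 = 2

j = 2 (mod 7)


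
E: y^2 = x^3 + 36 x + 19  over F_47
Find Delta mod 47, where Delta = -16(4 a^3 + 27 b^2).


4 a^3 + 27 b^2 = 4*36^3 + 27*19^2 = 186624 + 9747 = 196371
Delta = -16 * (196371) = -3141936
Delta mod 47 = 14

Delta = 14 (mod 47)


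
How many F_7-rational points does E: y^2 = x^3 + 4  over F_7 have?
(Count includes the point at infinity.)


For each x in F_7, count y with y^2 = x^3 + 0 x + 4 mod 7:
  x = 0: RHS = 4, y in [2, 5]  -> 2 point(s)
Affine points: 2. Add the point at infinity: total = 3.

#E(F_7) = 3


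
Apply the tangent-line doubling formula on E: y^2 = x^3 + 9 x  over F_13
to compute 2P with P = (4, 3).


Doubling: s = (3 x1^2 + a) / (2 y1)
s = (3*4^2 + 9) / (2*3) mod 13 = 3
x3 = s^2 - 2 x1 mod 13 = 3^2 - 2*4 = 1
y3 = s (x1 - x3) - y1 mod 13 = 3 * (4 - 1) - 3 = 6

2P = (1, 6)


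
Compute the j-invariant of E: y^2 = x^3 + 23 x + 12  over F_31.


Delta = -16(4 a^3 + 27 b^2) mod 31 = 10
-1728 * (4 a)^3 = -1728 * (4*23)^3 mod 31 = 23
j = 23 * 10^(-1) mod 31 = 24

j = 24 (mod 31)


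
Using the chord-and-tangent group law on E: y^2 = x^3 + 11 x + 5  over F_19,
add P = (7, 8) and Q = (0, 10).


P != Q, so use the chord formula.
s = (y2 - y1) / (x2 - x1) = (2) / (12) mod 19 = 16
x3 = s^2 - x1 - x2 mod 19 = 16^2 - 7 - 0 = 2
y3 = s (x1 - x3) - y1 mod 19 = 16 * (7 - 2) - 8 = 15

P + Q = (2, 15)


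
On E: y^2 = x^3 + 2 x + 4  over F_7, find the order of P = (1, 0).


Compute successive multiples of P until we hit O:
  1P = (1, 0)
  2P = O

ord(P) = 2


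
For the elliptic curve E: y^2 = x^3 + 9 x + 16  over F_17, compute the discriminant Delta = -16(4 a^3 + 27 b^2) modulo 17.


4 a^3 + 27 b^2 = 4*9^3 + 27*16^2 = 2916 + 6912 = 9828
Delta = -16 * (9828) = -157248
Delta mod 17 = 2

Delta = 2 (mod 17)


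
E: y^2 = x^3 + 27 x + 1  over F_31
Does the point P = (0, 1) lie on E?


Check whether y^2 = x^3 + 27 x + 1 (mod 31) for (x, y) = (0, 1).
LHS: y^2 = 1^2 mod 31 = 1
RHS: x^3 + 27 x + 1 = 0^3 + 27*0 + 1 mod 31 = 1
LHS = RHS

Yes, on the curve
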